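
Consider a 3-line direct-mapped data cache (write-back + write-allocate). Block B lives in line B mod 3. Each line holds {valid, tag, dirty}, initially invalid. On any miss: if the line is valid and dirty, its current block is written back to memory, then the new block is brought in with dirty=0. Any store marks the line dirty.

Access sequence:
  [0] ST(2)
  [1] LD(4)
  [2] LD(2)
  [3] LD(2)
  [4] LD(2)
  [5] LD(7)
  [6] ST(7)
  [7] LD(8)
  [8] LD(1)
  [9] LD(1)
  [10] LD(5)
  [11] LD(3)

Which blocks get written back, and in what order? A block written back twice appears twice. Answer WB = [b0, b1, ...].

WB = [2, 7]

0: W B2 -> L2 miss  d=D]
1: R B4 -> L1 miss  d=-]
2: R B2 -> L2 hit  d=D]
3: R B2 -> L2 hit  d=D]
4: R B2 -> L2 hit  d=D]
5: R B7 -> L1 miss  d=-]
6: W B7 -> L1 hit  d=D]
7: R B8 -> L2 miss wb->B2  d=-]
8: R B1 -> L1 miss wb->B7  d=-]
9: R B1 -> L1 hit  d=-]
10: R B5 -> L2 miss  d=-]
11: R B3 -> L0 miss  d=-]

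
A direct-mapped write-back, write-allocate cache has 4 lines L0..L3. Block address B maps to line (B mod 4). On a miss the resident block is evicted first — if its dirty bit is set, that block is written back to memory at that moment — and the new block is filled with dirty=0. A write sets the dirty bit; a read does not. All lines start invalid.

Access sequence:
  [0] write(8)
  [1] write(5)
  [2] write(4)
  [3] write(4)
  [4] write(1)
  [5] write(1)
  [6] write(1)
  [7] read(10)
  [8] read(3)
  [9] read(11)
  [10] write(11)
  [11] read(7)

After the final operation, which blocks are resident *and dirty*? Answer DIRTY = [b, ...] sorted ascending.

DIRTY = [1, 4]

0: W B8 → L0 miss [D]
1: W B5 → L1 miss [D]
2: W B4 → L0 miss wb→B8 [D]
3: W B4 → L0 hit [D]
4: W B1 → L1 miss wb→B5 [D]
5: W B1 → L1 hit [D]
6: W B1 → L1 hit [D]
7: R B10 → L2 miss [-]
8: R B3 → L3 miss [-]
9: R B11 → L3 miss [-]
10: W B11 → L3 hit [D]
11: R B7 → L3 miss wb→B11 [-]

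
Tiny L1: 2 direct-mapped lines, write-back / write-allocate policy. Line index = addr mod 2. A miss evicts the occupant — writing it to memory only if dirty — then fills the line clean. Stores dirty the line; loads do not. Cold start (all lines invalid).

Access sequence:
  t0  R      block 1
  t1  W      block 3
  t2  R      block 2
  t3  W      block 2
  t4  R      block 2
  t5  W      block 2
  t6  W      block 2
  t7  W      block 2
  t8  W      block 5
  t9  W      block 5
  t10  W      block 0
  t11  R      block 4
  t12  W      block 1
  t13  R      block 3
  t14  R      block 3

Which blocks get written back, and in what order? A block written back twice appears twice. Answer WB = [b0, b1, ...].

0: R B1 → L1 miss [-]
1: W B3 → L1 miss [D]
2: R B2 → L0 miss [-]
3: W B2 → L0 hit [D]
4: R B2 → L0 hit [D]
5: W B2 → L0 hit [D]
6: W B2 → L0 hit [D]
7: W B2 → L0 hit [D]
8: W B5 → L1 miss wb→B3 [D]
9: W B5 → L1 hit [D]
10: W B0 → L0 miss wb→B2 [D]
11: R B4 → L0 miss wb→B0 [-]
12: W B1 → L1 miss wb→B5 [D]
13: R B3 → L1 miss wb→B1 [-]
14: R B3 → L1 hit [-]

WB = [3, 2, 0, 5, 1]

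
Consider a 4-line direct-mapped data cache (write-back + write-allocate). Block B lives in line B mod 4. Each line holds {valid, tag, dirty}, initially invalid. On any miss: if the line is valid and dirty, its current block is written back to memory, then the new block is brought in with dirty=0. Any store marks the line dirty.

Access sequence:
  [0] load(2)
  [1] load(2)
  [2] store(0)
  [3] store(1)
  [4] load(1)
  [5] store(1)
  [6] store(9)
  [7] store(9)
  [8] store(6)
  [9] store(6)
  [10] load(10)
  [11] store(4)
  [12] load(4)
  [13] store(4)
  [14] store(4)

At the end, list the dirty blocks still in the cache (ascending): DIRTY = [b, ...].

0: R B2 -> L2 miss  d=-]
1: R B2 -> L2 hit  d=-]
2: W B0 -> L0 miss  d=D]
3: W B1 -> L1 miss  d=D]
4: R B1 -> L1 hit  d=D]
5: W B1 -> L1 hit  d=D]
6: W B9 -> L1 miss wb->B1  d=D]
7: W B9 -> L1 hit  d=D]
8: W B6 -> L2 miss  d=D]
9: W B6 -> L2 hit  d=D]
10: R B10 -> L2 miss wb->B6  d=-]
11: W B4 -> L0 miss wb->B0  d=D]
12: R B4 -> L0 hit  d=D]
13: W B4 -> L0 hit  d=D]
14: W B4 -> L0 hit  d=D]

DIRTY = [4, 9]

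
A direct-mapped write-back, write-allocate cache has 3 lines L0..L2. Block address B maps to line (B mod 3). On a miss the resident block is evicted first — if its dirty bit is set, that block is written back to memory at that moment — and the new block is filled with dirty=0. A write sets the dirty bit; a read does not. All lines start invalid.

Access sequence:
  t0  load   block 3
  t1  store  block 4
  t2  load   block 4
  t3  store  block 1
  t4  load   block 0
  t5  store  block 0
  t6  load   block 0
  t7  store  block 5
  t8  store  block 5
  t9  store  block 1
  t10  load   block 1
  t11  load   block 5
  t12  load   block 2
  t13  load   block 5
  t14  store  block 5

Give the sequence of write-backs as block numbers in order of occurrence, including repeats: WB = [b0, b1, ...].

WB = [4, 5]

  0 | R B3 → L0 miss [-]
  1 | W B4 → L1 miss [D]
  2 | R B4 → L1 hit [D]
  3 | W B1 → L1 miss wb→B4 [D]
  4 | R B0 → L0 miss [-]
  5 | W B0 → L0 hit [D]
  6 | R B0 → L0 hit [D]
  7 | W B5 → L2 miss [D]
  8 | W B5 → L2 hit [D]
  9 | W B1 → L1 hit [D]
  10 | R B1 → L1 hit [D]
  11 | R B5 → L2 hit [D]
  12 | R B2 → L2 miss wb→B5 [-]
  13 | R B5 → L2 miss [-]
  14 | W B5 → L2 hit [D]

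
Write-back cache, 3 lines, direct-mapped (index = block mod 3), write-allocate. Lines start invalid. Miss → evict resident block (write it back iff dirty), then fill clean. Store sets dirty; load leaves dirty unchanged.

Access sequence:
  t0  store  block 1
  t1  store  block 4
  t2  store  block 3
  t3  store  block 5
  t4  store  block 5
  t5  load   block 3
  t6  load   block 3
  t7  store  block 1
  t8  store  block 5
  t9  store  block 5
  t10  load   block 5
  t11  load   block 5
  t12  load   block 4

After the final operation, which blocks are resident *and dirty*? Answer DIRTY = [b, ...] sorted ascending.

0: W B1 → L1 miss [D]
1: W B4 → L1 miss wb→B1 [D]
2: W B3 → L0 miss [D]
3: W B5 → L2 miss [D]
4: W B5 → L2 hit [D]
5: R B3 → L0 hit [D]
6: R B3 → L0 hit [D]
7: W B1 → L1 miss wb→B4 [D]
8: W B5 → L2 hit [D]
9: W B5 → L2 hit [D]
10: R B5 → L2 hit [D]
11: R B5 → L2 hit [D]
12: R B4 → L1 miss wb→B1 [-]

DIRTY = [3, 5]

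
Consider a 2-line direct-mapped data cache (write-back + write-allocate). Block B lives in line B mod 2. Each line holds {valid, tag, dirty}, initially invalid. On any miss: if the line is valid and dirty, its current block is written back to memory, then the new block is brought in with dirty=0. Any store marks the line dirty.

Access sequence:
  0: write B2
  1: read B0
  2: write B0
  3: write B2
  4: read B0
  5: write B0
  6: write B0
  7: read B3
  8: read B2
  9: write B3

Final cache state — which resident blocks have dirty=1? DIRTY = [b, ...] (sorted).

0: W B2 -> L0 miss  d=D]
1: R B0 -> L0 miss wb->B2  d=-]
2: W B0 -> L0 hit  d=D]
3: W B2 -> L0 miss wb->B0  d=D]
4: R B0 -> L0 miss wb->B2  d=-]
5: W B0 -> L0 hit  d=D]
6: W B0 -> L0 hit  d=D]
7: R B3 -> L1 miss  d=-]
8: R B2 -> L0 miss wb->B0  d=-]
9: W B3 -> L1 hit  d=D]

DIRTY = [3]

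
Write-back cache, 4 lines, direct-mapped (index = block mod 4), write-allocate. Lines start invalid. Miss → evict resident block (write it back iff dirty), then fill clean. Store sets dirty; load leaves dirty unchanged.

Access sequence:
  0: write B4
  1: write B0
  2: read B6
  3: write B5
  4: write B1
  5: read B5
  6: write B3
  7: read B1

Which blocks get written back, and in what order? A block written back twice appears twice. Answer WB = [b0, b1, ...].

WB = [4, 5, 1]

  0 | W B4 → L0 miss [D]
  1 | W B0 → L0 miss wb→B4 [D]
  2 | R B6 → L2 miss [-]
  3 | W B5 → L1 miss [D]
  4 | W B1 → L1 miss wb→B5 [D]
  5 | R B5 → L1 miss wb→B1 [-]
  6 | W B3 → L3 miss [D]
  7 | R B1 → L1 miss [-]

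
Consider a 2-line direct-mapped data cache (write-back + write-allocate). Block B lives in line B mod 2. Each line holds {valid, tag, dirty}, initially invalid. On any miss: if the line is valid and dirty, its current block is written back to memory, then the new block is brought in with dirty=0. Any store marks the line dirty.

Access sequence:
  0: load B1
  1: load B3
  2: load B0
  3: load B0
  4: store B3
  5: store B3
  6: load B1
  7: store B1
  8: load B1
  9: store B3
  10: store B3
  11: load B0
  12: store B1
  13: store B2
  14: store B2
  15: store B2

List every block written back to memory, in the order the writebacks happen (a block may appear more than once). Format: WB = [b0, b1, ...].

WB = [3, 1, 3]

  0 | R B1 → L1 miss [-]
  1 | R B3 → L1 miss [-]
  2 | R B0 → L0 miss [-]
  3 | R B0 → L0 hit [-]
  4 | W B3 → L1 hit [D]
  5 | W B3 → L1 hit [D]
  6 | R B1 → L1 miss wb→B3 [-]
  7 | W B1 → L1 hit [D]
  8 | R B1 → L1 hit [D]
  9 | W B3 → L1 miss wb→B1 [D]
  10 | W B3 → L1 hit [D]
  11 | R B0 → L0 hit [-]
  12 | W B1 → L1 miss wb→B3 [D]
  13 | W B2 → L0 miss [D]
  14 | W B2 → L0 hit [D]
  15 | W B2 → L0 hit [D]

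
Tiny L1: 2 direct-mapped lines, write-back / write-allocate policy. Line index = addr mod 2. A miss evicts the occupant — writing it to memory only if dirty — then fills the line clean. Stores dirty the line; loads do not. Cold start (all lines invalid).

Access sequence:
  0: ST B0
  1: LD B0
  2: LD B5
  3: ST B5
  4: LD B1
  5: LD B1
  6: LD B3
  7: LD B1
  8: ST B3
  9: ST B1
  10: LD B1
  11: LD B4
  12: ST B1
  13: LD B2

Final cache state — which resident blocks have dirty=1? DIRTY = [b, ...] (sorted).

0: W B0 -> L0 miss  d=D]
1: R B0 -> L0 hit  d=D]
2: R B5 -> L1 miss  d=-]
3: W B5 -> L1 hit  d=D]
4: R B1 -> L1 miss wb->B5  d=-]
5: R B1 -> L1 hit  d=-]
6: R B3 -> L1 miss  d=-]
7: R B1 -> L1 miss  d=-]
8: W B3 -> L1 miss  d=D]
9: W B1 -> L1 miss wb->B3  d=D]
10: R B1 -> L1 hit  d=D]
11: R B4 -> L0 miss wb->B0  d=-]
12: W B1 -> L1 hit  d=D]
13: R B2 -> L0 miss  d=-]

DIRTY = [1]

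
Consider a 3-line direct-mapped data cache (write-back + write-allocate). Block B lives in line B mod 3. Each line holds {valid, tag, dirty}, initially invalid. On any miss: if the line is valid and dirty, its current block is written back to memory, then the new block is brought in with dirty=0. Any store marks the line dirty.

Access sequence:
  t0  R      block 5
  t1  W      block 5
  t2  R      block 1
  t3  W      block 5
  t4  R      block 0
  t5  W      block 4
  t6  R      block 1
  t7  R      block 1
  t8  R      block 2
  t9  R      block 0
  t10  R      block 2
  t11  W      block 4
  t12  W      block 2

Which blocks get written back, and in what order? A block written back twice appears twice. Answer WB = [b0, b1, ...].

  0 | R B5 → L2 miss [-]
  1 | W B5 → L2 hit [D]
  2 | R B1 → L1 miss [-]
  3 | W B5 → L2 hit [D]
  4 | R B0 → L0 miss [-]
  5 | W B4 → L1 miss [D]
  6 | R B1 → L1 miss wb→B4 [-]
  7 | R B1 → L1 hit [-]
  8 | R B2 → L2 miss wb→B5 [-]
  9 | R B0 → L0 hit [-]
  10 | R B2 → L2 hit [-]
  11 | W B4 → L1 miss [D]
  12 | W B2 → L2 hit [D]

WB = [4, 5]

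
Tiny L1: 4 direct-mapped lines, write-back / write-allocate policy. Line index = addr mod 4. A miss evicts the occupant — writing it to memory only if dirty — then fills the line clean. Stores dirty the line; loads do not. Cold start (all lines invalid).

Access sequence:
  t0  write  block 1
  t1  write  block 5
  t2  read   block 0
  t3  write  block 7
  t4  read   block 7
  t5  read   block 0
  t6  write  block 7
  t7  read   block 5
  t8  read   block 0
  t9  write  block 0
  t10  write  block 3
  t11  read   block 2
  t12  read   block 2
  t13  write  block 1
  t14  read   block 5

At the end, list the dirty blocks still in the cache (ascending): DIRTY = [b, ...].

0: W B1 -> L1 miss  d=D]
1: W B5 -> L1 miss wb->B1  d=D]
2: R B0 -> L0 miss  d=-]
3: W B7 -> L3 miss  d=D]
4: R B7 -> L3 hit  d=D]
5: R B0 -> L0 hit  d=-]
6: W B7 -> L3 hit  d=D]
7: R B5 -> L1 hit  d=D]
8: R B0 -> L0 hit  d=-]
9: W B0 -> L0 hit  d=D]
10: W B3 -> L3 miss wb->B7  d=D]
11: R B2 -> L2 miss  d=-]
12: R B2 -> L2 hit  d=-]
13: W B1 -> L1 miss wb->B5  d=D]
14: R B5 -> L1 miss wb->B1  d=-]

DIRTY = [0, 3]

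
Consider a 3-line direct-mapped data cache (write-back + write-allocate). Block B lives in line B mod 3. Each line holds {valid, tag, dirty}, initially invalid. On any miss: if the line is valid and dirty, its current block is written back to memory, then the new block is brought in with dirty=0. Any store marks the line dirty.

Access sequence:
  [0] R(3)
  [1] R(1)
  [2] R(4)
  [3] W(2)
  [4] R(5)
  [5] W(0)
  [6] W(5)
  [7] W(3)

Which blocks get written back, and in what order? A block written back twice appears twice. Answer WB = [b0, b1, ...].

WB = [2, 0]

  0 | R B3 → L0 miss [-]
  1 | R B1 → L1 miss [-]
  2 | R B4 → L1 miss [-]
  3 | W B2 → L2 miss [D]
  4 | R B5 → L2 miss wb→B2 [-]
  5 | W B0 → L0 miss [D]
  6 | W B5 → L2 hit [D]
  7 | W B3 → L0 miss wb→B0 [D]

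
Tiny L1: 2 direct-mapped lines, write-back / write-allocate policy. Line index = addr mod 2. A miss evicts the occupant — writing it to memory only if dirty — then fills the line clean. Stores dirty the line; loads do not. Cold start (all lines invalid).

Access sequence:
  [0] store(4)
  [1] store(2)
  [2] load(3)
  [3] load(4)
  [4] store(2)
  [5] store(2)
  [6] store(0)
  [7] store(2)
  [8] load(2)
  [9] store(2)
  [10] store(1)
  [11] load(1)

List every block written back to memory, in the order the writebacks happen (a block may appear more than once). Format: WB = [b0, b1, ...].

WB = [4, 2, 2, 0]

0: W B4 → L0 miss [D]
1: W B2 → L0 miss wb→B4 [D]
2: R B3 → L1 miss [-]
3: R B4 → L0 miss wb→B2 [-]
4: W B2 → L0 miss [D]
5: W B2 → L0 hit [D]
6: W B0 → L0 miss wb→B2 [D]
7: W B2 → L0 miss wb→B0 [D]
8: R B2 → L0 hit [D]
9: W B2 → L0 hit [D]
10: W B1 → L1 miss [D]
11: R B1 → L1 hit [D]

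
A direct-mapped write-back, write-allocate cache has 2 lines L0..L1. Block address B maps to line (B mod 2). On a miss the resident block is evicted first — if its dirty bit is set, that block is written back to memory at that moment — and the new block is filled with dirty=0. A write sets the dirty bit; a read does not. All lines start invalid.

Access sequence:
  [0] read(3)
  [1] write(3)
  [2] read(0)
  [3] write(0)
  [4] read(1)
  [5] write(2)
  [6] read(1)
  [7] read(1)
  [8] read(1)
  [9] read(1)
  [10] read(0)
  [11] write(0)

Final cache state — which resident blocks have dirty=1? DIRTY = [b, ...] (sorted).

DIRTY = [0]

0: R B3 -> L1 miss  d=-]
1: W B3 -> L1 hit  d=D]
2: R B0 -> L0 miss  d=-]
3: W B0 -> L0 hit  d=D]
4: R B1 -> L1 miss wb->B3  d=-]
5: W B2 -> L0 miss wb->B0  d=D]
6: R B1 -> L1 hit  d=-]
7: R B1 -> L1 hit  d=-]
8: R B1 -> L1 hit  d=-]
9: R B1 -> L1 hit  d=-]
10: R B0 -> L0 miss wb->B2  d=-]
11: W B0 -> L0 hit  d=D]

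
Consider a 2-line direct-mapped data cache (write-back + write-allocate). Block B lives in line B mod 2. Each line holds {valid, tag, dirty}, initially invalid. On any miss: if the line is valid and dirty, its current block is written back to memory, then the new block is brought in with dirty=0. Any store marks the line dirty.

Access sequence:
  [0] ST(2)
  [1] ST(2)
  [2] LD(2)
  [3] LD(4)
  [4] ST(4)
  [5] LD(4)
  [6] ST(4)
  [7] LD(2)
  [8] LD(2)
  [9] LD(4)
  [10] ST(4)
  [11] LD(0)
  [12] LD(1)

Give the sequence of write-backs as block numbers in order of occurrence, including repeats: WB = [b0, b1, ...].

WB = [2, 4, 4]

0: W B2 → L0 miss [D]
1: W B2 → L0 hit [D]
2: R B2 → L0 hit [D]
3: R B4 → L0 miss wb→B2 [-]
4: W B4 → L0 hit [D]
5: R B4 → L0 hit [D]
6: W B4 → L0 hit [D]
7: R B2 → L0 miss wb→B4 [-]
8: R B2 → L0 hit [-]
9: R B4 → L0 miss [-]
10: W B4 → L0 hit [D]
11: R B0 → L0 miss wb→B4 [-]
12: R B1 → L1 miss [-]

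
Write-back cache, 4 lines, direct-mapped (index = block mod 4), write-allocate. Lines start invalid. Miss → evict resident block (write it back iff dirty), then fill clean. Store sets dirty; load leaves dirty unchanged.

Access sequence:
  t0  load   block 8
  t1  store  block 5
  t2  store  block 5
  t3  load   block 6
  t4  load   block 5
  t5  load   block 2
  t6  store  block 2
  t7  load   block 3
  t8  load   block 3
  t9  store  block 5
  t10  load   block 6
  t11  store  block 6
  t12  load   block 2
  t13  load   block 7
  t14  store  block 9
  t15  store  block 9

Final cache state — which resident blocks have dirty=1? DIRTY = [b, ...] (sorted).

DIRTY = [9]

0: R B8 → L0 miss [-]
1: W B5 → L1 miss [D]
2: W B5 → L1 hit [D]
3: R B6 → L2 miss [-]
4: R B5 → L1 hit [D]
5: R B2 → L2 miss [-]
6: W B2 → L2 hit [D]
7: R B3 → L3 miss [-]
8: R B3 → L3 hit [-]
9: W B5 → L1 hit [D]
10: R B6 → L2 miss wb→B2 [-]
11: W B6 → L2 hit [D]
12: R B2 → L2 miss wb→B6 [-]
13: R B7 → L3 miss [-]
14: W B9 → L1 miss wb→B5 [D]
15: W B9 → L1 hit [D]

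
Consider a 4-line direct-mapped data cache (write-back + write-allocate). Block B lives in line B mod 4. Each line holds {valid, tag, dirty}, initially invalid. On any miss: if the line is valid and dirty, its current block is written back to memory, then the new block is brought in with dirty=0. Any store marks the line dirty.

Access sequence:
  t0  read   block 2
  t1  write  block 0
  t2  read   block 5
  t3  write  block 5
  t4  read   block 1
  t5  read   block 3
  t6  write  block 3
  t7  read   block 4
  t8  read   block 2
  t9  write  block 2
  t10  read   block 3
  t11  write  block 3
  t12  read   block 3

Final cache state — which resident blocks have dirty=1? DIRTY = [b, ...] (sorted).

  0 | R B2 → L2 miss [-]
  1 | W B0 → L0 miss [D]
  2 | R B5 → L1 miss [-]
  3 | W B5 → L1 hit [D]
  4 | R B1 → L1 miss wb→B5 [-]
  5 | R B3 → L3 miss [-]
  6 | W B3 → L3 hit [D]
  7 | R B4 → L0 miss wb→B0 [-]
  8 | R B2 → L2 hit [-]
  9 | W B2 → L2 hit [D]
  10 | R B3 → L3 hit [D]
  11 | W B3 → L3 hit [D]
  12 | R B3 → L3 hit [D]

DIRTY = [2, 3]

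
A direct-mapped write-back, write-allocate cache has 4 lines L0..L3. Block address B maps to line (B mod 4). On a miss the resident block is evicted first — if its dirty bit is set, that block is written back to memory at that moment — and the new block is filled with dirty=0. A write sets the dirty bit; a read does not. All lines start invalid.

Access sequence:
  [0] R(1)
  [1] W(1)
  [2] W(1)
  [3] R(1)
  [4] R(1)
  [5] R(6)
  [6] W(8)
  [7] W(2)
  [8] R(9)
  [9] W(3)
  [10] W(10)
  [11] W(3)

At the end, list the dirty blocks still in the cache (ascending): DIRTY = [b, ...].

DIRTY = [3, 8, 10]

0: R B1 → L1 miss [-]
1: W B1 → L1 hit [D]
2: W B1 → L1 hit [D]
3: R B1 → L1 hit [D]
4: R B1 → L1 hit [D]
5: R B6 → L2 miss [-]
6: W B8 → L0 miss [D]
7: W B2 → L2 miss [D]
8: R B9 → L1 miss wb→B1 [-]
9: W B3 → L3 miss [D]
10: W B10 → L2 miss wb→B2 [D]
11: W B3 → L3 hit [D]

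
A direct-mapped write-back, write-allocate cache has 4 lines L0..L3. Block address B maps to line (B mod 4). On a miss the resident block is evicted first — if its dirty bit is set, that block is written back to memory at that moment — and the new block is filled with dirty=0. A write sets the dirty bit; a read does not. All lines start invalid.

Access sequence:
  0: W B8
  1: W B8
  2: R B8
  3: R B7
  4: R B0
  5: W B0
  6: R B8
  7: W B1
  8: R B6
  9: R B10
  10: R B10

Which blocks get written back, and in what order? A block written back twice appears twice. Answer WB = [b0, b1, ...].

  0 | W B8 → L0 miss [D]
  1 | W B8 → L0 hit [D]
  2 | R B8 → L0 hit [D]
  3 | R B7 → L3 miss [-]
  4 | R B0 → L0 miss wb→B8 [-]
  5 | W B0 → L0 hit [D]
  6 | R B8 → L0 miss wb→B0 [-]
  7 | W B1 → L1 miss [D]
  8 | R B6 → L2 miss [-]
  9 | R B10 → L2 miss [-]
  10 | R B10 → L2 hit [-]

WB = [8, 0]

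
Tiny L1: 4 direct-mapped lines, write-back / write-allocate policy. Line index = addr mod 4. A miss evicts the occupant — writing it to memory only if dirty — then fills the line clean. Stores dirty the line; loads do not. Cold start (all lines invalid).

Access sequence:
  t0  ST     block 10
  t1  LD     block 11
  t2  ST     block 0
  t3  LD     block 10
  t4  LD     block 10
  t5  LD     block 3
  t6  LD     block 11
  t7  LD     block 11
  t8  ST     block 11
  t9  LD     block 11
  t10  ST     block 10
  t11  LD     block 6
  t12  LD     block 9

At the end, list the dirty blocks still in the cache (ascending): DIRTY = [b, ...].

0: W B10 → L2 miss [D]
1: R B11 → L3 miss [-]
2: W B0 → L0 miss [D]
3: R B10 → L2 hit [D]
4: R B10 → L2 hit [D]
5: R B3 → L3 miss [-]
6: R B11 → L3 miss [-]
7: R B11 → L3 hit [-]
8: W B11 → L3 hit [D]
9: R B11 → L3 hit [D]
10: W B10 → L2 hit [D]
11: R B6 → L2 miss wb→B10 [-]
12: R B9 → L1 miss [-]

DIRTY = [0, 11]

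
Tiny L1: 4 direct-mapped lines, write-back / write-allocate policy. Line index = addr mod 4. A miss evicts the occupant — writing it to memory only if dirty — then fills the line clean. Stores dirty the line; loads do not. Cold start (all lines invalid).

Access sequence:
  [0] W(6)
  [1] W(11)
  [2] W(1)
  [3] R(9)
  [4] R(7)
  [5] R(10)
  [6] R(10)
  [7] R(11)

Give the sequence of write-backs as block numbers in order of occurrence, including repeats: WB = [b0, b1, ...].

WB = [1, 11, 6]

0: W B6 → L2 miss [D]
1: W B11 → L3 miss [D]
2: W B1 → L1 miss [D]
3: R B9 → L1 miss wb→B1 [-]
4: R B7 → L3 miss wb→B11 [-]
5: R B10 → L2 miss wb→B6 [-]
6: R B10 → L2 hit [-]
7: R B11 → L3 miss [-]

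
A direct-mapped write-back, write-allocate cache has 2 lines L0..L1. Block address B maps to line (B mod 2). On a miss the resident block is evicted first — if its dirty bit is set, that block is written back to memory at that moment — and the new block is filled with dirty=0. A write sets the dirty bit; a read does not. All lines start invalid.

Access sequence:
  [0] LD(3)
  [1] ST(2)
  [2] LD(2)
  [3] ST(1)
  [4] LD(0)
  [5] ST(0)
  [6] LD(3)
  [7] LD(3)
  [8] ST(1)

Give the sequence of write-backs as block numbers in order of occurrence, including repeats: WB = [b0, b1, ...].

WB = [2, 1]

0: R B3 -> L1 miss  d=-]
1: W B2 -> L0 miss  d=D]
2: R B2 -> L0 hit  d=D]
3: W B1 -> L1 miss  d=D]
4: R B0 -> L0 miss wb->B2  d=-]
5: W B0 -> L0 hit  d=D]
6: R B3 -> L1 miss wb->B1  d=-]
7: R B3 -> L1 hit  d=-]
8: W B1 -> L1 miss  d=D]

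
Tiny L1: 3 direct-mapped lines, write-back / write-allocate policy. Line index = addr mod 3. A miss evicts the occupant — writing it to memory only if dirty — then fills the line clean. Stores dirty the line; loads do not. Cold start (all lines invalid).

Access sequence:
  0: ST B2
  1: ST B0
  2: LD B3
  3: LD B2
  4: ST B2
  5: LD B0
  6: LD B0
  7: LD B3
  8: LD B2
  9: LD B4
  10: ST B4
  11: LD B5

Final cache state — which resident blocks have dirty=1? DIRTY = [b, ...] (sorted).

DIRTY = [4]

0: W B2 -> L2 miss  d=D]
1: W B0 -> L0 miss  d=D]
2: R B3 -> L0 miss wb->B0  d=-]
3: R B2 -> L2 hit  d=D]
4: W B2 -> L2 hit  d=D]
5: R B0 -> L0 miss  d=-]
6: R B0 -> L0 hit  d=-]
7: R B3 -> L0 miss  d=-]
8: R B2 -> L2 hit  d=D]
9: R B4 -> L1 miss  d=-]
10: W B4 -> L1 hit  d=D]
11: R B5 -> L2 miss wb->B2  d=-]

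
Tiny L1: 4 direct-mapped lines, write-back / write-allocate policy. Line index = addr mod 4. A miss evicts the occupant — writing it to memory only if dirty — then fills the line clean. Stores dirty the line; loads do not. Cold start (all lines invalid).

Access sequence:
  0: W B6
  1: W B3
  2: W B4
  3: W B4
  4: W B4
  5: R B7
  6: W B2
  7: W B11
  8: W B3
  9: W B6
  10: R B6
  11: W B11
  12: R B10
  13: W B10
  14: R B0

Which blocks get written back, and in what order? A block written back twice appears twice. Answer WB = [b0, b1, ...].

0: W B6 -> L2 miss  d=D]
1: W B3 -> L3 miss  d=D]
2: W B4 -> L0 miss  d=D]
3: W B4 -> L0 hit  d=D]
4: W B4 -> L0 hit  d=D]
5: R B7 -> L3 miss wb->B3  d=-]
6: W B2 -> L2 miss wb->B6  d=D]
7: W B11 -> L3 miss  d=D]
8: W B3 -> L3 miss wb->B11  d=D]
9: W B6 -> L2 miss wb->B2  d=D]
10: R B6 -> L2 hit  d=D]
11: W B11 -> L3 miss wb->B3  d=D]
12: R B10 -> L2 miss wb->B6  d=-]
13: W B10 -> L2 hit  d=D]
14: R B0 -> L0 miss wb->B4  d=-]

WB = [3, 6, 11, 2, 3, 6, 4]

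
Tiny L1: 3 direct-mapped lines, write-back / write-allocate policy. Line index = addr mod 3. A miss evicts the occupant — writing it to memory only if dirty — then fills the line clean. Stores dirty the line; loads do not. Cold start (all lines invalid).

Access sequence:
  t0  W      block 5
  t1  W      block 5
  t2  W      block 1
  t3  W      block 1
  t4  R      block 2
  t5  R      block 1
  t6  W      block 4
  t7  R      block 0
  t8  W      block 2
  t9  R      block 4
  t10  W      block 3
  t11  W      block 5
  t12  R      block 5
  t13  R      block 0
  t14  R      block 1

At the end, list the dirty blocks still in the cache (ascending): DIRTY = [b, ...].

0: W B5 → L2 miss [D]
1: W B5 → L2 hit [D]
2: W B1 → L1 miss [D]
3: W B1 → L1 hit [D]
4: R B2 → L2 miss wb→B5 [-]
5: R B1 → L1 hit [D]
6: W B4 → L1 miss wb→B1 [D]
7: R B0 → L0 miss [-]
8: W B2 → L2 hit [D]
9: R B4 → L1 hit [D]
10: W B3 → L0 miss [D]
11: W B5 → L2 miss wb→B2 [D]
12: R B5 → L2 hit [D]
13: R B0 → L0 miss wb→B3 [-]
14: R B1 → L1 miss wb→B4 [-]

DIRTY = [5]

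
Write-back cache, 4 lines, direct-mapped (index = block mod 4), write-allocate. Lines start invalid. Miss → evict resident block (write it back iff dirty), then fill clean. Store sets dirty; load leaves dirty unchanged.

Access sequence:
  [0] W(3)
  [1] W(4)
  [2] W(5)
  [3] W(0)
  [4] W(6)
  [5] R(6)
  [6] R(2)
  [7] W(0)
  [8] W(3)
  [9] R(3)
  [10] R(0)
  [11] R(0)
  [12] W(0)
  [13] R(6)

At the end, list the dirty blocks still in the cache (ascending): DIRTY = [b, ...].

DIRTY = [0, 3, 5]

0: W B3 -> L3 miss  d=D]
1: W B4 -> L0 miss  d=D]
2: W B5 -> L1 miss  d=D]
3: W B0 -> L0 miss wb->B4  d=D]
4: W B6 -> L2 miss  d=D]
5: R B6 -> L2 hit  d=D]
6: R B2 -> L2 miss wb->B6  d=-]
7: W B0 -> L0 hit  d=D]
8: W B3 -> L3 hit  d=D]
9: R B3 -> L3 hit  d=D]
10: R B0 -> L0 hit  d=D]
11: R B0 -> L0 hit  d=D]
12: W B0 -> L0 hit  d=D]
13: R B6 -> L2 miss  d=-]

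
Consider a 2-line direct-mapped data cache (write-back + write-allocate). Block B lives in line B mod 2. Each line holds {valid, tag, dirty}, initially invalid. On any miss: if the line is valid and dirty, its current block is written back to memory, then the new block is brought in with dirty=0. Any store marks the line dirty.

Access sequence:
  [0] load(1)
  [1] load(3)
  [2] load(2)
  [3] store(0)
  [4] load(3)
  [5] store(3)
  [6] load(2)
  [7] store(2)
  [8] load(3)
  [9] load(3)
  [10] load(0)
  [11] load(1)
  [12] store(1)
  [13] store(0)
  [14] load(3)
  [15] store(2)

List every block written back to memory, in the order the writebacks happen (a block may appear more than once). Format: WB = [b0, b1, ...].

WB = [0, 2, 3, 1, 0]

  0 | R B1 → L1 miss [-]
  1 | R B3 → L1 miss [-]
  2 | R B2 → L0 miss [-]
  3 | W B0 → L0 miss [D]
  4 | R B3 → L1 hit [-]
  5 | W B3 → L1 hit [D]
  6 | R B2 → L0 miss wb→B0 [-]
  7 | W B2 → L0 hit [D]
  8 | R B3 → L1 hit [D]
  9 | R B3 → L1 hit [D]
  10 | R B0 → L0 miss wb→B2 [-]
  11 | R B1 → L1 miss wb→B3 [-]
  12 | W B1 → L1 hit [D]
  13 | W B0 → L0 hit [D]
  14 | R B3 → L1 miss wb→B1 [-]
  15 | W B2 → L0 miss wb→B0 [D]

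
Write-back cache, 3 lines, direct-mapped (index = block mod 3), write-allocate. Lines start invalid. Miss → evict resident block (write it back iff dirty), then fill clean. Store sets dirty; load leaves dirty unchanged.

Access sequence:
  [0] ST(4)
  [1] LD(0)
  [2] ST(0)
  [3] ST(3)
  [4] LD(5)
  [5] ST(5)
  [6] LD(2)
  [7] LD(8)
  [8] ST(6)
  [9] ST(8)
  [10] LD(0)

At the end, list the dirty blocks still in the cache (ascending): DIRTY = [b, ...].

0: W B4 → L1 miss [D]
1: R B0 → L0 miss [-]
2: W B0 → L0 hit [D]
3: W B3 → L0 miss wb→B0 [D]
4: R B5 → L2 miss [-]
5: W B5 → L2 hit [D]
6: R B2 → L2 miss wb→B5 [-]
7: R B8 → L2 miss [-]
8: W B6 → L0 miss wb→B3 [D]
9: W B8 → L2 hit [D]
10: R B0 → L0 miss wb→B6 [-]

DIRTY = [4, 8]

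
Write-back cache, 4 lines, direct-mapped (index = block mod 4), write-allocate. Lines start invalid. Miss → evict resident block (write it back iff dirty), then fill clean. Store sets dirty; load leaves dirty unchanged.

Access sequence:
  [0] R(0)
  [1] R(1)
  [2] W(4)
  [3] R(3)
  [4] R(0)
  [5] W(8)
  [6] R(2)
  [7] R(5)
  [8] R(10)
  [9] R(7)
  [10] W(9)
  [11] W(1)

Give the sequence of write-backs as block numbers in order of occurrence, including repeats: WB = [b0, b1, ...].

  0 | R B0 → L0 miss [-]
  1 | R B1 → L1 miss [-]
  2 | W B4 → L0 miss [D]
  3 | R B3 → L3 miss [-]
  4 | R B0 → L0 miss wb→B4 [-]
  5 | W B8 → L0 miss [D]
  6 | R B2 → L2 miss [-]
  7 | R B5 → L1 miss [-]
  8 | R B10 → L2 miss [-]
  9 | R B7 → L3 miss [-]
  10 | W B9 → L1 miss [D]
  11 | W B1 → L1 miss wb→B9 [D]

WB = [4, 9]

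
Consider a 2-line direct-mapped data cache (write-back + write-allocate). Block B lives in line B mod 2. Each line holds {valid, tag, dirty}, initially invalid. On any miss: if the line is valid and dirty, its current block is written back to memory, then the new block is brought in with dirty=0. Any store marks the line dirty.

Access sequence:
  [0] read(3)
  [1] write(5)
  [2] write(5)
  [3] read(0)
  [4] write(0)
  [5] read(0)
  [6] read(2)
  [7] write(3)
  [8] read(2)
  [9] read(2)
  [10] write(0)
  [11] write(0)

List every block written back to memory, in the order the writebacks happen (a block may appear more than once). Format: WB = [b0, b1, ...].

WB = [0, 5]

0: R B3 → L1 miss [-]
1: W B5 → L1 miss [D]
2: W B5 → L1 hit [D]
3: R B0 → L0 miss [-]
4: W B0 → L0 hit [D]
5: R B0 → L0 hit [D]
6: R B2 → L0 miss wb→B0 [-]
7: W B3 → L1 miss wb→B5 [D]
8: R B2 → L0 hit [-]
9: R B2 → L0 hit [-]
10: W B0 → L0 miss [D]
11: W B0 → L0 hit [D]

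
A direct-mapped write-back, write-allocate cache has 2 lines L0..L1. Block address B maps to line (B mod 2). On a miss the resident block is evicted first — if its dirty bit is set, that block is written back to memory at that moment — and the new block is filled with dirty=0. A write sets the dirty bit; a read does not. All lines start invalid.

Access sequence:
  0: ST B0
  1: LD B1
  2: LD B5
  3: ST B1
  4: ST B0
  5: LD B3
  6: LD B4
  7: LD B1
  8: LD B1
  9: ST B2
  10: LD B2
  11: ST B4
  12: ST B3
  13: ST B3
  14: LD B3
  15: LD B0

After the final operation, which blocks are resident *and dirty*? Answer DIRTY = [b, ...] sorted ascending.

DIRTY = [3]

0: W B0 -> L0 miss  d=D]
1: R B1 -> L1 miss  d=-]
2: R B5 -> L1 miss  d=-]
3: W B1 -> L1 miss  d=D]
4: W B0 -> L0 hit  d=D]
5: R B3 -> L1 miss wb->B1  d=-]
6: R B4 -> L0 miss wb->B0  d=-]
7: R B1 -> L1 miss  d=-]
8: R B1 -> L1 hit  d=-]
9: W B2 -> L0 miss  d=D]
10: R B2 -> L0 hit  d=D]
11: W B4 -> L0 miss wb->B2  d=D]
12: W B3 -> L1 miss  d=D]
13: W B3 -> L1 hit  d=D]
14: R B3 -> L1 hit  d=D]
15: R B0 -> L0 miss wb->B4  d=-]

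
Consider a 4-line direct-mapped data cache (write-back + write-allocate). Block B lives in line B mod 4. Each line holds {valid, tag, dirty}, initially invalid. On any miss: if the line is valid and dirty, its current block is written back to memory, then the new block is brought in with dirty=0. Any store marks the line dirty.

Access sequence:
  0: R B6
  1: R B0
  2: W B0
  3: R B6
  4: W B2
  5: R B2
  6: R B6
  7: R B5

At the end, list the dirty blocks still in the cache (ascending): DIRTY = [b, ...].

  0 | R B6 → L2 miss [-]
  1 | R B0 → L0 miss [-]
  2 | W B0 → L0 hit [D]
  3 | R B6 → L2 hit [-]
  4 | W B2 → L2 miss [D]
  5 | R B2 → L2 hit [D]
  6 | R B6 → L2 miss wb→B2 [-]
  7 | R B5 → L1 miss [-]

DIRTY = [0]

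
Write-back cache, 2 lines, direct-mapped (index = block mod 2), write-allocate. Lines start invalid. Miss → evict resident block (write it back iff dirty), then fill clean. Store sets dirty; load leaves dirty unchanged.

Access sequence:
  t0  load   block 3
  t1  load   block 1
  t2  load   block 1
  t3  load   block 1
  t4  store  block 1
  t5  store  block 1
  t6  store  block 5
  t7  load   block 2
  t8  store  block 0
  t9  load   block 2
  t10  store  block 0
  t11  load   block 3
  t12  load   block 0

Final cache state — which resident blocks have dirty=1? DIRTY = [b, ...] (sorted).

DIRTY = [0]

0: R B3 → L1 miss [-]
1: R B1 → L1 miss [-]
2: R B1 → L1 hit [-]
3: R B1 → L1 hit [-]
4: W B1 → L1 hit [D]
5: W B1 → L1 hit [D]
6: W B5 → L1 miss wb→B1 [D]
7: R B2 → L0 miss [-]
8: W B0 → L0 miss [D]
9: R B2 → L0 miss wb→B0 [-]
10: W B0 → L0 miss [D]
11: R B3 → L1 miss wb→B5 [-]
12: R B0 → L0 hit [D]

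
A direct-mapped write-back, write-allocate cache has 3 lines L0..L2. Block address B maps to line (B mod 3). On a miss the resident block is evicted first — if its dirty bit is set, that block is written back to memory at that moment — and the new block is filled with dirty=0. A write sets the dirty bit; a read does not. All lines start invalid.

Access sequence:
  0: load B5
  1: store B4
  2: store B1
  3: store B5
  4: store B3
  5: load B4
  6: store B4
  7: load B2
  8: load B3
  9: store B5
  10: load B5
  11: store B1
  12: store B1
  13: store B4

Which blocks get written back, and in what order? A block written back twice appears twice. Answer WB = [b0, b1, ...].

  0 | R B5 → L2 miss [-]
  1 | W B4 → L1 miss [D]
  2 | W B1 → L1 miss wb→B4 [D]
  3 | W B5 → L2 hit [D]
  4 | W B3 → L0 miss [D]
  5 | R B4 → L1 miss wb→B1 [-]
  6 | W B4 → L1 hit [D]
  7 | R B2 → L2 miss wb→B5 [-]
  8 | R B3 → L0 hit [D]
  9 | W B5 → L2 miss [D]
  10 | R B5 → L2 hit [D]
  11 | W B1 → L1 miss wb→B4 [D]
  12 | W B1 → L1 hit [D]
  13 | W B4 → L1 miss wb→B1 [D]

WB = [4, 1, 5, 4, 1]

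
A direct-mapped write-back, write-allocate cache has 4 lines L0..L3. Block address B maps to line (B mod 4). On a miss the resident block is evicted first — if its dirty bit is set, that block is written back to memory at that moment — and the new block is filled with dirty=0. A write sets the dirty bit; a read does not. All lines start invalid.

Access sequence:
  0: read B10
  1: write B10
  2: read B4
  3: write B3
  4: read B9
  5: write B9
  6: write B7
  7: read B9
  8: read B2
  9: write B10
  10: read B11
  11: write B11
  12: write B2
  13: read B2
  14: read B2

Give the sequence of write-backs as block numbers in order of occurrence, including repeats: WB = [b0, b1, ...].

WB = [3, 10, 7, 10]

0: R B10 → L2 miss [-]
1: W B10 → L2 hit [D]
2: R B4 → L0 miss [-]
3: W B3 → L3 miss [D]
4: R B9 → L1 miss [-]
5: W B9 → L1 hit [D]
6: W B7 → L3 miss wb→B3 [D]
7: R B9 → L1 hit [D]
8: R B2 → L2 miss wb→B10 [-]
9: W B10 → L2 miss [D]
10: R B11 → L3 miss wb→B7 [-]
11: W B11 → L3 hit [D]
12: W B2 → L2 miss wb→B10 [D]
13: R B2 → L2 hit [D]
14: R B2 → L2 hit [D]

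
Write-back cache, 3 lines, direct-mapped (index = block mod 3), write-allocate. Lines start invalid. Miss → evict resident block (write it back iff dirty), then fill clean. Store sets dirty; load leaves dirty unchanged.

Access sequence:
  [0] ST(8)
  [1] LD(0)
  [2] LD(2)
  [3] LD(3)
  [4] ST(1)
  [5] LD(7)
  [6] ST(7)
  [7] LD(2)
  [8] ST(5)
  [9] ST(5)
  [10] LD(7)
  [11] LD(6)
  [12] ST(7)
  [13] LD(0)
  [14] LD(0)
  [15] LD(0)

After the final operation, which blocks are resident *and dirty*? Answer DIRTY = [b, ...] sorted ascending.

DIRTY = [5, 7]

  0 | W B8 → L2 miss [D]
  1 | R B0 → L0 miss [-]
  2 | R B2 → L2 miss wb→B8 [-]
  3 | R B3 → L0 miss [-]
  4 | W B1 → L1 miss [D]
  5 | R B7 → L1 miss wb→B1 [-]
  6 | W B7 → L1 hit [D]
  7 | R B2 → L2 hit [-]
  8 | W B5 → L2 miss [D]
  9 | W B5 → L2 hit [D]
  10 | R B7 → L1 hit [D]
  11 | R B6 → L0 miss [-]
  12 | W B7 → L1 hit [D]
  13 | R B0 → L0 miss [-]
  14 | R B0 → L0 hit [-]
  15 | R B0 → L0 hit [-]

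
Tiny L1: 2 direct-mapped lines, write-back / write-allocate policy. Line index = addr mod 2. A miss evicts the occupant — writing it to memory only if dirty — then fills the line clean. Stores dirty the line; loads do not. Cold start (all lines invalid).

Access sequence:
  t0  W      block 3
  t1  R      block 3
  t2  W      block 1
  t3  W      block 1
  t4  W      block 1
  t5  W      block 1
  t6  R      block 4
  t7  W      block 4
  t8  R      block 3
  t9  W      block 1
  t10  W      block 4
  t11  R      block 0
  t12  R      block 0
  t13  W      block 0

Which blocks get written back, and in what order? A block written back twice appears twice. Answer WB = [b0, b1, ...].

0: W B3 → L1 miss [D]
1: R B3 → L1 hit [D]
2: W B1 → L1 miss wb→B3 [D]
3: W B1 → L1 hit [D]
4: W B1 → L1 hit [D]
5: W B1 → L1 hit [D]
6: R B4 → L0 miss [-]
7: W B4 → L0 hit [D]
8: R B3 → L1 miss wb→B1 [-]
9: W B1 → L1 miss [D]
10: W B4 → L0 hit [D]
11: R B0 → L0 miss wb→B4 [-]
12: R B0 → L0 hit [-]
13: W B0 → L0 hit [D]

WB = [3, 1, 4]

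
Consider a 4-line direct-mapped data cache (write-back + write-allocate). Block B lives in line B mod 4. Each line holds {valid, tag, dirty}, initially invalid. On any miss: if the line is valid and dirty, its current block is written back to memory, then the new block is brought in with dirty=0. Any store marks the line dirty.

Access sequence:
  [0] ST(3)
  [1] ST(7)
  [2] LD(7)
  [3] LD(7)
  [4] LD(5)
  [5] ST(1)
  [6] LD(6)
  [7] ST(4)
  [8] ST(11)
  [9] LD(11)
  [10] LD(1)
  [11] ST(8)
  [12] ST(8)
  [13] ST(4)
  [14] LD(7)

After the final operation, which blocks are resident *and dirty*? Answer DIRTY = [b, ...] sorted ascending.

0: W B3 → L3 miss [D]
1: W B7 → L3 miss wb→B3 [D]
2: R B7 → L3 hit [D]
3: R B7 → L3 hit [D]
4: R B5 → L1 miss [-]
5: W B1 → L1 miss [D]
6: R B6 → L2 miss [-]
7: W B4 → L0 miss [D]
8: W B11 → L3 miss wb→B7 [D]
9: R B11 → L3 hit [D]
10: R B1 → L1 hit [D]
11: W B8 → L0 miss wb→B4 [D]
12: W B8 → L0 hit [D]
13: W B4 → L0 miss wb→B8 [D]
14: R B7 → L3 miss wb→B11 [-]

DIRTY = [1, 4]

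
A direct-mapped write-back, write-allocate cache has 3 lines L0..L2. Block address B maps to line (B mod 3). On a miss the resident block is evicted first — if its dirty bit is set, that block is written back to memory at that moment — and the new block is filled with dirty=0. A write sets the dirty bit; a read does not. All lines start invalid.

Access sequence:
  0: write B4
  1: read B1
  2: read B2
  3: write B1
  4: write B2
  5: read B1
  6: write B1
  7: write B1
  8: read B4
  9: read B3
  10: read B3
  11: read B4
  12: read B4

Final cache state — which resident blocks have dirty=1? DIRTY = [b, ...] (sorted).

  0 | W B4 → L1 miss [D]
  1 | R B1 → L1 miss wb→B4 [-]
  2 | R B2 → L2 miss [-]
  3 | W B1 → L1 hit [D]
  4 | W B2 → L2 hit [D]
  5 | R B1 → L1 hit [D]
  6 | W B1 → L1 hit [D]
  7 | W B1 → L1 hit [D]
  8 | R B4 → L1 miss wb→B1 [-]
  9 | R B3 → L0 miss [-]
  10 | R B3 → L0 hit [-]
  11 | R B4 → L1 hit [-]
  12 | R B4 → L1 hit [-]

DIRTY = [2]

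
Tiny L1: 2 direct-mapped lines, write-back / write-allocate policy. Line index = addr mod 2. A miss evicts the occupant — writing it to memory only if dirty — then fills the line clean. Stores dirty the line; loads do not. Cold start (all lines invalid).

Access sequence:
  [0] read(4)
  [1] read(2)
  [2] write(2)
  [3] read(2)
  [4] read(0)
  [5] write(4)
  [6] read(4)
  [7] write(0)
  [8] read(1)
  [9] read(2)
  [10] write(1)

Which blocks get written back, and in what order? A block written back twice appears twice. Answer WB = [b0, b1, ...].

0: R B4 → L0 miss [-]
1: R B2 → L0 miss [-]
2: W B2 → L0 hit [D]
3: R B2 → L0 hit [D]
4: R B0 → L0 miss wb→B2 [-]
5: W B4 → L0 miss [D]
6: R B4 → L0 hit [D]
7: W B0 → L0 miss wb→B4 [D]
8: R B1 → L1 miss [-]
9: R B2 → L0 miss wb→B0 [-]
10: W B1 → L1 hit [D]

WB = [2, 4, 0]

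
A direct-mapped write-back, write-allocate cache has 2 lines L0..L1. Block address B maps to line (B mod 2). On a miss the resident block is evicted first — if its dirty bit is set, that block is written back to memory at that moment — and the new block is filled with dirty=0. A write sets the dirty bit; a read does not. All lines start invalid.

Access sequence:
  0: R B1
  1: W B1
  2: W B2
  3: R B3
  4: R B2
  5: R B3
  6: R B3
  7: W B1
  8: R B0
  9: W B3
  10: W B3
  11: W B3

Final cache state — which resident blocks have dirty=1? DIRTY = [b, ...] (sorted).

0: R B1 -> L1 miss  d=-]
1: W B1 -> L1 hit  d=D]
2: W B2 -> L0 miss  d=D]
3: R B3 -> L1 miss wb->B1  d=-]
4: R B2 -> L0 hit  d=D]
5: R B3 -> L1 hit  d=-]
6: R B3 -> L1 hit  d=-]
7: W B1 -> L1 miss  d=D]
8: R B0 -> L0 miss wb->B2  d=-]
9: W B3 -> L1 miss wb->B1  d=D]
10: W B3 -> L1 hit  d=D]
11: W B3 -> L1 hit  d=D]

DIRTY = [3]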